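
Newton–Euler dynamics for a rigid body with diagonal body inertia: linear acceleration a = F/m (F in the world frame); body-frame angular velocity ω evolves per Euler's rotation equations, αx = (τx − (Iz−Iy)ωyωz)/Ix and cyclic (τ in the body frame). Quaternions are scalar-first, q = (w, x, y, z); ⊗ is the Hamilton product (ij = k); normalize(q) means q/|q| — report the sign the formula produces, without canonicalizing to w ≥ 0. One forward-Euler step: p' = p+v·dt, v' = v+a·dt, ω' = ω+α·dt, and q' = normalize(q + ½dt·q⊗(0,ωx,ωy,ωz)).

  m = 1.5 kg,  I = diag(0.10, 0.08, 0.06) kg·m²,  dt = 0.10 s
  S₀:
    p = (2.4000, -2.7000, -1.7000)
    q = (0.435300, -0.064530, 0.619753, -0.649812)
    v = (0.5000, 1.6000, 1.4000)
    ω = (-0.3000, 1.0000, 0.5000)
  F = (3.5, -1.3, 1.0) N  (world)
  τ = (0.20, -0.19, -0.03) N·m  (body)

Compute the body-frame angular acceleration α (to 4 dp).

α = (2.1000, -2.3000, -0.6000)

precession coupling ω×(Iω) = (-0.0100, -0.0060, 0.0060)
angular accel α = (2.1000, -2.3000, -0.6000)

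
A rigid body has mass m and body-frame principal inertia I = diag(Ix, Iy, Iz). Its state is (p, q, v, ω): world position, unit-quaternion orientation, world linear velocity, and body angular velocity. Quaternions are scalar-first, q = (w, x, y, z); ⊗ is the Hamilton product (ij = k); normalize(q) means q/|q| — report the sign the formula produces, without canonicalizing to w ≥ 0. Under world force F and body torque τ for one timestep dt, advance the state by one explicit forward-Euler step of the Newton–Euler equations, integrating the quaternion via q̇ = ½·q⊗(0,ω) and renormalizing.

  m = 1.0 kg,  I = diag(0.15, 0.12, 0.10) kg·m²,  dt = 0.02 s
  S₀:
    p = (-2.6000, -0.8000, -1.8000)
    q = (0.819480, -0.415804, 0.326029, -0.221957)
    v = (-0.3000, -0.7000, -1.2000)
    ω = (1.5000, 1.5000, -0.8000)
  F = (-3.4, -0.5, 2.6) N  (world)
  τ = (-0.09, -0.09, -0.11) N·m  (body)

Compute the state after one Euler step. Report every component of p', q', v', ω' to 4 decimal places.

ω×(Iω) gyroscopic = (0.0240, -0.0600, -0.0675)
angular accel α = (-0.7600, -0.2500, -0.4250)
ω' = ω + α·dt = (1.4848, 1.4950, -0.8085)
2q̇ = q⊗(0,ω) = (-0.0429031, 1.3013323, 0.5636413, -1.7683335)
q + ½dt·q⊗(0,ω), renormalized = (0.8188, -0.4027, 0.3316, -0.2396)
linear accel F/m = (-3.4000, -0.5000, 2.6000)
new position p' = (-2.6060, -0.8140, -1.8240)
v + (F/m)dt = (-0.3680, -0.7100, -1.1480)

p' = (-2.6060, -0.8140, -1.8240)
q' = (0.8188, -0.4027, 0.3316, -0.2396)
v' = (-0.3680, -0.7100, -1.1480)
ω' = (1.4848, 1.4950, -0.8085)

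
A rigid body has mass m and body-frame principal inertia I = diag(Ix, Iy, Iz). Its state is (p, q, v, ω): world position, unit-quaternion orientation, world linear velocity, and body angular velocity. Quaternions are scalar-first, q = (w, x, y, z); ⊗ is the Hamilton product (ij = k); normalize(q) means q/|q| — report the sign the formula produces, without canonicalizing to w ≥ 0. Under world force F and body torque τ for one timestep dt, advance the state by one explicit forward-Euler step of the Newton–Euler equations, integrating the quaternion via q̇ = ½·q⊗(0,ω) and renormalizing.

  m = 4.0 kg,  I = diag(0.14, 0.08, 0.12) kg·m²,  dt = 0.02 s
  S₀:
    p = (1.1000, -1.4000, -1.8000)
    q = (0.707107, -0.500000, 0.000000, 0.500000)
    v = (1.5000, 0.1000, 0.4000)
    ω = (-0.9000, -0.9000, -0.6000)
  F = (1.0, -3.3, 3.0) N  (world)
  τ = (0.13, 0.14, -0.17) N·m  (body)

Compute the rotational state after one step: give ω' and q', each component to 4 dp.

angular accel α = (0.7743, 1.6150, -1.0117)
new body rate ω' = (-0.8845, -0.8677, -0.6202)
Hamilton product q⊗(0,ω) = (-0.1500000, -0.1863963, -1.3863963, 0.0257358)
q' = normalize(q + ½dt·q⊗(0,ω)) = (0.7055, -0.5018, -0.0139, 0.5002)

ω' = (-0.8845, -0.8677, -0.6202)
q' = (0.7055, -0.5018, -0.0139, 0.5002)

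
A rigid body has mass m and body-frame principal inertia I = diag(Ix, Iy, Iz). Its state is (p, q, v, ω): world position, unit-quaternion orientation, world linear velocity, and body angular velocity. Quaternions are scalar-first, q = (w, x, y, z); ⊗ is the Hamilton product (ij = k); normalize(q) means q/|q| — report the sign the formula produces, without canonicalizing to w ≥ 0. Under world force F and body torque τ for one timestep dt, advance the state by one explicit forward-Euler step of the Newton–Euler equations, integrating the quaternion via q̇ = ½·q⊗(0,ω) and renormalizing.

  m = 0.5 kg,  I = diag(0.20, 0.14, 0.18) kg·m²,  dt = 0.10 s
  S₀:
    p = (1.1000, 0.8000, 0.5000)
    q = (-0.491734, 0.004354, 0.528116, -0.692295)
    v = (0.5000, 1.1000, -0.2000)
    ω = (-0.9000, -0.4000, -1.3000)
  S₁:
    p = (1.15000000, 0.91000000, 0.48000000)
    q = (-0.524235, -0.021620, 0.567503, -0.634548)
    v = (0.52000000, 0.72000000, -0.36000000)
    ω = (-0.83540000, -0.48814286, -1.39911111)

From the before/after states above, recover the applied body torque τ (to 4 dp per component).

τ = (0.1500, -0.1000, -0.2000)

Δω = ω₁−ω₀ = (0.06460000, -0.08814286, -0.09911111)
ω₀×(Iω₀) = (0.0208, 0.0234, -0.0216)
τ = I·(Δω/dt) + ω₀×(Iω₀) = (0.1500, -0.1000, -0.2000)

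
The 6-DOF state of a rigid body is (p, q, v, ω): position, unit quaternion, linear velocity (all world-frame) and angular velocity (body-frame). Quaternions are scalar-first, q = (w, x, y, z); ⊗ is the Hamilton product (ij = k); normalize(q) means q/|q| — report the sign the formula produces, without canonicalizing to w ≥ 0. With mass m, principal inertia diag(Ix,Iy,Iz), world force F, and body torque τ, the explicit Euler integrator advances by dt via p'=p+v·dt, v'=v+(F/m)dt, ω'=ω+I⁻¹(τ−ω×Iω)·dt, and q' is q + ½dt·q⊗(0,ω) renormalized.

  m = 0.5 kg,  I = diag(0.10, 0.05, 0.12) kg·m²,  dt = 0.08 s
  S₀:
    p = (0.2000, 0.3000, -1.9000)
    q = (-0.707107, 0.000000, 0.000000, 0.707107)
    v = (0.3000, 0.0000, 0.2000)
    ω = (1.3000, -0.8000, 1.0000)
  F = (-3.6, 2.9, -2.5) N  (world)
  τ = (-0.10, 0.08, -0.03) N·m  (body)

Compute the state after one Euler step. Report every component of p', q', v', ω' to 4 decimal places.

p' = (0.2240, 0.3000, -1.8840)
q' = (-0.7334, -0.0141, 0.0592, 0.6770)
v' = (-0.2760, 0.4640, -0.2000)
ω' = (1.2648, -0.6304, 0.9453)

ω×(Iω) gyroscopic = (-0.0560, -0.0260, 0.0520)
(τ − ω×Iω)/I = (-0.4400, 2.1200, -0.6833)
ω' = ω + α·dt = (1.2648, -0.6304, 0.9453)
2q̇ = q⊗(0,ω) = (-0.7071070, -0.3535535, 1.4849247, -0.7071070)
updated quaternion q' = (-0.7334, -0.0141, 0.0592, 0.6770)
a = (-7.2000, 5.8000, -5.0000)
p + v·dt = (0.2240, 0.3000, -1.8840)
v' = v + a·dt = (-0.2760, 0.4640, -0.2000)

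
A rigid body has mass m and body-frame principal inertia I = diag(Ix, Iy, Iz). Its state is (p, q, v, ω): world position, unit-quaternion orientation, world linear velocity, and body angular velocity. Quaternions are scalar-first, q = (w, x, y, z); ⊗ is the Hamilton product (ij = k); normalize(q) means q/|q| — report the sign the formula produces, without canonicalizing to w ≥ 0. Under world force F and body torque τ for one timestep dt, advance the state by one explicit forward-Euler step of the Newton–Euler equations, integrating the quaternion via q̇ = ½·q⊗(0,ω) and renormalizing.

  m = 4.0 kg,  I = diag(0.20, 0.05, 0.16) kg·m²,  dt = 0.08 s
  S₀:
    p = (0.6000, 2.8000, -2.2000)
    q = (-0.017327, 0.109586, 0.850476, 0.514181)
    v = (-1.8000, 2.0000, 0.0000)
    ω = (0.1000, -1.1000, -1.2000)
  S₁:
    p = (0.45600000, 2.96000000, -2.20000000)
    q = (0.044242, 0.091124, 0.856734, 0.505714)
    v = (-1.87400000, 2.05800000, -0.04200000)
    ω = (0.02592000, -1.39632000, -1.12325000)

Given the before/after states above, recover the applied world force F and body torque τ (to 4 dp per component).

F = (-3.7000, 2.9000, -2.1000)
τ = (-0.0400, -0.1900, 0.1700)

rate change Δω = (-0.07408000, -0.29632000, 0.07675000)
precession coupling = (0.1452, -0.0048, 0.0165)
I·α + gyro = (-0.0400, -0.1900, 0.1700)
Δv = v₁−v₀ = (-0.07400000, 0.05800000, -0.04200000)
applied force F = (-3.7000, 2.9000, -2.1000)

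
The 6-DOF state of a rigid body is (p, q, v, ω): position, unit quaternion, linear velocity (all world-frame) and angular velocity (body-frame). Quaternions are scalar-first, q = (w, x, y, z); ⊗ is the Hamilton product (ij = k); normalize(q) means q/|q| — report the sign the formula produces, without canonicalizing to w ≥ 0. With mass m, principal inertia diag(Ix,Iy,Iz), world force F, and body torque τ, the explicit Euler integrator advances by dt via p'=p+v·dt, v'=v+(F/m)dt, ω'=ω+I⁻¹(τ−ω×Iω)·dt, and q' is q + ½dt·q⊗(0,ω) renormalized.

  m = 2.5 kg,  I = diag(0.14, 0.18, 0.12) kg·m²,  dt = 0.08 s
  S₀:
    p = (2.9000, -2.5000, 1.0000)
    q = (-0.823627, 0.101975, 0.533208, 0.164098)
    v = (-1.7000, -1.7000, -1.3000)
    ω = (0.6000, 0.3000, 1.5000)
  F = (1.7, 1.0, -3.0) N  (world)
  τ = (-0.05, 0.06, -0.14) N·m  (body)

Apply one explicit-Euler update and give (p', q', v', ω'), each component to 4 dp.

p' = (2.7640, -2.6360, 0.8960)
q' = (-0.8405, 0.1120, 0.5200, 0.1029)
v' = (-1.6456, -1.6680, -1.3960)
ω' = (0.5869, 0.3187, 1.4019)

angular accel α = (-0.1643, 0.2333, -1.2267)
new body rate ω' = (0.5869, 0.3187, 1.4019)
2q̇ = q⊗(0,ω) = (-0.4672944, 0.2564064, -0.3015918, -1.5247728)
updated quaternion q' = (-0.8405, 0.1120, 0.5200, 0.1029)
a = F/m = (0.6800, 0.4000, -1.2000)
new position p' = (2.7640, -2.6360, 0.8960)
new velocity v' = (-1.6456, -1.6680, -1.3960)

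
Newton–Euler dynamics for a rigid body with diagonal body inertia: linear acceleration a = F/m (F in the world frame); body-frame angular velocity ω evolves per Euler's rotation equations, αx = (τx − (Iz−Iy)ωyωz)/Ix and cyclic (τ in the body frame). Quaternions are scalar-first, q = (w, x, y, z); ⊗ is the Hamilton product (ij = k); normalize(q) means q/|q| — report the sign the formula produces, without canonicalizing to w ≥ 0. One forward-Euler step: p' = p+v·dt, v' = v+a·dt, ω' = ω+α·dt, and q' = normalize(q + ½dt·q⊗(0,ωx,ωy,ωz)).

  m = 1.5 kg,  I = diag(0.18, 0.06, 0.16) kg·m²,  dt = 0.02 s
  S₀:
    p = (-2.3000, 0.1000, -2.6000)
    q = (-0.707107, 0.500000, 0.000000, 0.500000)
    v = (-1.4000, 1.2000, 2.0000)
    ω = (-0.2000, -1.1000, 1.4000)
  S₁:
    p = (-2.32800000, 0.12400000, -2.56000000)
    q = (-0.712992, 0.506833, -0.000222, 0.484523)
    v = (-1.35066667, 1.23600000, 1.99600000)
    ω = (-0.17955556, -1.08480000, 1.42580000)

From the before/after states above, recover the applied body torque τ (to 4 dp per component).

ω₁ − ω₀ = (0.02044444, 0.01520000, 0.02580000)
ω₀×(Iω₀) = (-0.1540, -0.0056, -0.0264)
τ = I·(Δω/dt) + ω₀×(Iω₀) = (0.0300, 0.0400, 0.1800)

τ = (0.0300, 0.0400, 0.1800)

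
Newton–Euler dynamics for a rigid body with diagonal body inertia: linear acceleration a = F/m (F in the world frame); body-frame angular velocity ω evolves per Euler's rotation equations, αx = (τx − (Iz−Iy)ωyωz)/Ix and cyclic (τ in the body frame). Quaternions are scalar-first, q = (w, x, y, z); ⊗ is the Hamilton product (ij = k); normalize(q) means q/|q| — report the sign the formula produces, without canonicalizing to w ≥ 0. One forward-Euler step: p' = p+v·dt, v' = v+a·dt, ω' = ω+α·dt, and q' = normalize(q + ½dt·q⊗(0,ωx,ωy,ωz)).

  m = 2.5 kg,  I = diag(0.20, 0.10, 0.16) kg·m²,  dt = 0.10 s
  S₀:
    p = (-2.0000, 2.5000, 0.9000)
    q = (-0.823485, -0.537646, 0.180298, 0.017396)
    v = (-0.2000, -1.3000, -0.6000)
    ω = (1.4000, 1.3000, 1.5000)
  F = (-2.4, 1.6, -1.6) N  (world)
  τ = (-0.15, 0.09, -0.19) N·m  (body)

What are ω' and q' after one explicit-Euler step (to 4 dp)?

ω' = (1.2665, 1.3060, 1.4950)
q' = (-0.7930, -0.5786, 0.1671, -0.0913)

(τ − ω×Iω)/I = (-1.3350, 0.0600, -0.0500)
new body rate ω' = (1.2665, 1.3060, 1.4950)
q⊗(0,ω) = (0.4922230, -0.9050468, -0.2397071, -2.1865845)
updated quaternion q' = (-0.7930, -0.5786, 0.1671, -0.0913)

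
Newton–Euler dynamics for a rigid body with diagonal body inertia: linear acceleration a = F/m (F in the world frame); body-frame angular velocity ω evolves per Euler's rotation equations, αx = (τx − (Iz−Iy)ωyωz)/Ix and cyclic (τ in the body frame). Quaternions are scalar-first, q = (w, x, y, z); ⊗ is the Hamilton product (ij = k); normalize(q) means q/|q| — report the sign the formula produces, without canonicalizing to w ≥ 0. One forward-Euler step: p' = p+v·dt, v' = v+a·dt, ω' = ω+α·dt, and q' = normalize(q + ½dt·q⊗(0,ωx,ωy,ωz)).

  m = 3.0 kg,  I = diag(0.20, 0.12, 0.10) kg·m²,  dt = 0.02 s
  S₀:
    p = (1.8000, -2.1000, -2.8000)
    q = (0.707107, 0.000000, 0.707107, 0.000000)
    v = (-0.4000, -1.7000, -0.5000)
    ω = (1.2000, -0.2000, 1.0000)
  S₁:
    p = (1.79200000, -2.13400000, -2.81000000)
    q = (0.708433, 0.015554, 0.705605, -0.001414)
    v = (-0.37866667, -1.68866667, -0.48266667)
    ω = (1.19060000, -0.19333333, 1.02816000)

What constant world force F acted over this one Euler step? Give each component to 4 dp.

v₁ − v₀ = (0.02133333, 0.01133333, 0.01733333)
m·(v₁−v₀)/dt = (3.2000, 1.7000, 2.6000)

F = (3.2000, 1.7000, 2.6000)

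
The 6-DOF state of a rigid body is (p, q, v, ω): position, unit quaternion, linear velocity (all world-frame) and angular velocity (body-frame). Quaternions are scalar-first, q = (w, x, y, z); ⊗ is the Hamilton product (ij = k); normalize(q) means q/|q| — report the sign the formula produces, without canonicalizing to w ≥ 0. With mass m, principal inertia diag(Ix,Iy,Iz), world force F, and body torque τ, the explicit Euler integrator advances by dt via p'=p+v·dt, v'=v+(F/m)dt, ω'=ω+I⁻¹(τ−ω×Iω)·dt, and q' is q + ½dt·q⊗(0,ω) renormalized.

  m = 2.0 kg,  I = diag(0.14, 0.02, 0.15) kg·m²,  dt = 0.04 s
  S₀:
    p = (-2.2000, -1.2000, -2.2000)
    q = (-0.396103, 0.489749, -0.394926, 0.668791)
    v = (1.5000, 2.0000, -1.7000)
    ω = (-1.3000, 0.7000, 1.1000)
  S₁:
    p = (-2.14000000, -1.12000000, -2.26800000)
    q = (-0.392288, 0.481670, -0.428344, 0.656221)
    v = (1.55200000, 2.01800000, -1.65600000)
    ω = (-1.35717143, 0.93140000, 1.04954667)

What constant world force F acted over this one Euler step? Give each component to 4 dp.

Δv = v₁−v₀ = (0.05200000, 0.01800000, 0.04400000)
applied force F = (2.6000, 0.9000, 2.2000)

F = (2.6000, 0.9000, 2.2000)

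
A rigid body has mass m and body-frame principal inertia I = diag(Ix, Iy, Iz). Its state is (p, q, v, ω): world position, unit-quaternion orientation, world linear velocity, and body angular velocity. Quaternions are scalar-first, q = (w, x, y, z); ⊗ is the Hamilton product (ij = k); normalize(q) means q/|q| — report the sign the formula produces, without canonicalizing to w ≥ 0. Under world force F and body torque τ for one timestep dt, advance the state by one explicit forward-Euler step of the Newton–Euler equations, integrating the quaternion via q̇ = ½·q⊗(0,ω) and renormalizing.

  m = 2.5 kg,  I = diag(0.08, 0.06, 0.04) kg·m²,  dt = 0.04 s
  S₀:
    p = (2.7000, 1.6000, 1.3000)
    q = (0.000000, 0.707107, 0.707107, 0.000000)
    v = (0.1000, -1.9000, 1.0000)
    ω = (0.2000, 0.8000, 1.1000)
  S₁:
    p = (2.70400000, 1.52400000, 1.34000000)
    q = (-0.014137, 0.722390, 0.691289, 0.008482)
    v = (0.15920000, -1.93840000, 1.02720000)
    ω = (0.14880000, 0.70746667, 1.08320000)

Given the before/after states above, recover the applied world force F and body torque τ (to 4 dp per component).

Δω = ω₁−ω₀ = (-0.05120000, -0.09253333, -0.01680000)
I·α + gyro = (-0.1200, -0.1300, -0.0200)
velocity change Δv = (0.05920000, -0.03840000, 0.02720000)
F = m·Δv/dt = (3.7000, -2.4000, 1.7000)

F = (3.7000, -2.4000, 1.7000)
τ = (-0.1200, -0.1300, -0.0200)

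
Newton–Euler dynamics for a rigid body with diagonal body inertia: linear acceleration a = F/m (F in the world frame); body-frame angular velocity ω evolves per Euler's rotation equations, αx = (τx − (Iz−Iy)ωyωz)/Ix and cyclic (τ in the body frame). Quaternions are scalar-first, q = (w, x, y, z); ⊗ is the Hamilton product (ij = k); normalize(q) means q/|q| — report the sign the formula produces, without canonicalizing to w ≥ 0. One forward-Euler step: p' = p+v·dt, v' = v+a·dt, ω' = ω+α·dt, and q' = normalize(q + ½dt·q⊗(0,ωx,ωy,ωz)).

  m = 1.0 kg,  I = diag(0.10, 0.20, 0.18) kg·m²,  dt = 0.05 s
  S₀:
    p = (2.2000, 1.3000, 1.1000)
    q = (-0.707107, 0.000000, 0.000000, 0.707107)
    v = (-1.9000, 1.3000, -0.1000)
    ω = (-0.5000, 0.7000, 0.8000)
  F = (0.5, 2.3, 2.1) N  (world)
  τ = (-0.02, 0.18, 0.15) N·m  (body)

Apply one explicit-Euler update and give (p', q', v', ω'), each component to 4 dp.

p' = (2.1050, 1.3650, 1.0950)
q' = (-0.7209, -0.0035, -0.0212, 0.6927)
v' = (-1.8750, 1.4150, 0.0050)
ω' = (-0.5044, 0.7370, 0.8514)

gyro term ω×Iω = (-0.0112, 0.0320, -0.0350)
angular accel α = (-0.0880, 0.7400, 1.0278)
ω' = ω + α·dt = (-0.5044, 0.7370, 0.8514)
q⊗(0,ω) = (-0.5656856, -0.1414214, -0.8485284, -0.5656856)
q' = normalize(q + ½dt·q⊗(0,ω)) = (-0.7209, -0.0035, -0.0212, 0.6927)
new position p' = (2.1050, 1.3650, 1.0950)
v + (F/m)dt = (-1.8750, 1.4150, 0.0050)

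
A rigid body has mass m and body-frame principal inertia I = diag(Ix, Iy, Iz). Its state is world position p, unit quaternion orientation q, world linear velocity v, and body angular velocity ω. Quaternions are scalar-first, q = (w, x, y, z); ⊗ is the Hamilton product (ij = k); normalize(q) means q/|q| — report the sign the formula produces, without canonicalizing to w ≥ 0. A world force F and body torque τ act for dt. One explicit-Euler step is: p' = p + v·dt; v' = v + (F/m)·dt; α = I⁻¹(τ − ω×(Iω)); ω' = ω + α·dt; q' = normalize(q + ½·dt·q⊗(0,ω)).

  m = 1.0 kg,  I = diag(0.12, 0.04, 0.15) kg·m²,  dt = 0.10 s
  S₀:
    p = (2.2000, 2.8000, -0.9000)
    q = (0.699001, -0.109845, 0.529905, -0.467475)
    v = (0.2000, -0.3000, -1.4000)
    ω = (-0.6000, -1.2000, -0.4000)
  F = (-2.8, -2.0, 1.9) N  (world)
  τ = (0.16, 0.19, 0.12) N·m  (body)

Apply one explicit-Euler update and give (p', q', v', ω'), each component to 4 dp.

p' = (2.2200, 2.7700, -1.0400)
q' = (0.7164, -0.1690, 0.4986, -0.4578)
v' = (-0.0800, -0.5000, -1.2100)
ω' = (-0.5107, -0.7070, -0.2816)

linear accel F/m = (-2.8000, -2.0000, 1.9000)
p + v·dt = (2.2200, 2.7700, -1.0400)
v' = v + a·dt = (-0.0800, -0.5000, -1.2100)
α = I⁻¹(τ − ω×Iω) = (0.8933, 4.9300, 1.1840)
ω' = ω + α·dt = (-0.5107, -0.7070, -0.2816)
q⊗(0,ω) = (0.3829890, -1.1923326, -0.6022542, 0.1701566)
q + ½dt·q⊗(0,ω), renormalized = (0.7164, -0.1690, 0.4986, -0.4578)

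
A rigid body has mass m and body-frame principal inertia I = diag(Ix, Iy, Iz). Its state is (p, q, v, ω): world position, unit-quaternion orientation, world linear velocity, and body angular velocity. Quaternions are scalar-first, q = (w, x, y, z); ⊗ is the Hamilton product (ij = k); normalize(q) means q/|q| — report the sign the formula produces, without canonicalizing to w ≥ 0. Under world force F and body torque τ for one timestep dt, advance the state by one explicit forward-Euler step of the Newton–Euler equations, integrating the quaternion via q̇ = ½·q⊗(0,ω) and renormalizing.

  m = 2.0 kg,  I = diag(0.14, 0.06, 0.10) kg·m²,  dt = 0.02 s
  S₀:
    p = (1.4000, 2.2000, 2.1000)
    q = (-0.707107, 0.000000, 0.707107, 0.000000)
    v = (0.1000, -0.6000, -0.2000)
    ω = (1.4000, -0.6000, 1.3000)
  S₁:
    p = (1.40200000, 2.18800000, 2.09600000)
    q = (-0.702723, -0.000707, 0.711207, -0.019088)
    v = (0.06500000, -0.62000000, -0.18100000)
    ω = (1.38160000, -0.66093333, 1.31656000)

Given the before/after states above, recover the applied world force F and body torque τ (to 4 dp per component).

rate change Δω = (-0.01840000, -0.06093333, 0.01656000)
applied torque τ = (-0.1600, -0.1100, 0.1500)
velocity change Δv = (-0.03500000, -0.02000000, 0.01900000)
F = m·Δv/dt = (-3.5000, -2.0000, 1.9000)

F = (-3.5000, -2.0000, 1.9000)
τ = (-0.1600, -0.1100, 0.1500)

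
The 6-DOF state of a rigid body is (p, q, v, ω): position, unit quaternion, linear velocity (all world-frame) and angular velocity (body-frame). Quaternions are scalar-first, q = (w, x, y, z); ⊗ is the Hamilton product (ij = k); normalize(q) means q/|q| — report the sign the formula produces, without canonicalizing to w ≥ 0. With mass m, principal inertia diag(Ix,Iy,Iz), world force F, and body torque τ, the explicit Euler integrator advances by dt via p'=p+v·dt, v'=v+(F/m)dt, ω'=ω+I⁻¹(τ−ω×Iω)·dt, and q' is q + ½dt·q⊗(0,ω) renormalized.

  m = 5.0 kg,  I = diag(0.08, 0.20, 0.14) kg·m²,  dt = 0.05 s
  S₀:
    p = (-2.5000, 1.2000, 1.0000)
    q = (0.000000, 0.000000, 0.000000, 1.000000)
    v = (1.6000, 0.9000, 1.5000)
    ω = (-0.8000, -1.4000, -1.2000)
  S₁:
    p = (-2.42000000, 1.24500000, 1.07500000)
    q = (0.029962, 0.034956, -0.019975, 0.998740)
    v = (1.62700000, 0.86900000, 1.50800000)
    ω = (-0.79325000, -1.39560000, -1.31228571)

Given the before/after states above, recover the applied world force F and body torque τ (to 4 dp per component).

v₁ − v₀ = (0.02700000, -0.03100000, 0.00800000)
applied force F = (2.7000, -3.1000, 0.8000)
Δω = ω₁−ω₀ = (0.00675000, 0.00440000, -0.11228571)
precession coupling = (-0.1008, -0.0576, 0.1344)
τ = I·(Δω/dt) + ω₀×(Iω₀) = (-0.0900, -0.0400, -0.1800)

F = (2.7000, -3.1000, 0.8000)
τ = (-0.0900, -0.0400, -0.1800)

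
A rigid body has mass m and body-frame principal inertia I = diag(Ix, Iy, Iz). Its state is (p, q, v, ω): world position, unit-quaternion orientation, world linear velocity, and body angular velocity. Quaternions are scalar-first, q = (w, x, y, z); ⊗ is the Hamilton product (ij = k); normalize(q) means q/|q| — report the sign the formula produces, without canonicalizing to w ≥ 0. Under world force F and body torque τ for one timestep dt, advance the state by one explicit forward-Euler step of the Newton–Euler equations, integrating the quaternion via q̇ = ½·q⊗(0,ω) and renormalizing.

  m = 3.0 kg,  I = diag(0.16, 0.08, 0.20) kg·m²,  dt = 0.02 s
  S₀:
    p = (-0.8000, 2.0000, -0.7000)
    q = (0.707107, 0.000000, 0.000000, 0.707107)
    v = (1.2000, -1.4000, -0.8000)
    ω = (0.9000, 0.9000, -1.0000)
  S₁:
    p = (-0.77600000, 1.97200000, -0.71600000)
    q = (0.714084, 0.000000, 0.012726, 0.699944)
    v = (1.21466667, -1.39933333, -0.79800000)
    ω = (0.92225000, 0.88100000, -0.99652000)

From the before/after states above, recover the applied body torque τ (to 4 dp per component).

Δω = ω₁−ω₀ = (0.02225000, -0.01900000, 0.00348000)
precession coupling = (-0.1080, 0.0360, -0.0648)
applied torque τ = (0.0700, -0.0400, -0.0300)

τ = (0.0700, -0.0400, -0.0300)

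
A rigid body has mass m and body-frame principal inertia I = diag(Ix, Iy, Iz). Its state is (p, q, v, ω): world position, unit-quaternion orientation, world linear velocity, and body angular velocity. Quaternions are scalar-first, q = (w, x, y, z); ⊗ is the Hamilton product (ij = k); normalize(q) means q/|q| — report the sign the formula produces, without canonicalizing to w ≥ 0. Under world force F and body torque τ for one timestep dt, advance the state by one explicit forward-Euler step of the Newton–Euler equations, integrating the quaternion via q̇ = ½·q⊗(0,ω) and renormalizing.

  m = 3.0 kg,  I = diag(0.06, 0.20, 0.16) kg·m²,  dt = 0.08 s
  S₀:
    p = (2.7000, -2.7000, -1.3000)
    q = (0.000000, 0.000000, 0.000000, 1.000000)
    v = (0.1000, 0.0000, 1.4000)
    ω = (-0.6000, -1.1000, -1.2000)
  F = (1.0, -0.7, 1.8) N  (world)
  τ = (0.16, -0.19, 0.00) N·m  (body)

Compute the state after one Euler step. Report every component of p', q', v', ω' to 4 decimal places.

p' = (2.7080, -2.7000, -1.1880)
q' = (0.0479, 0.0439, -0.0239, 0.9976)
v' = (0.1267, -0.0187, 1.4480)
ω' = (-0.3163, -1.1472, -1.2462)

p' = p + v·dt = (2.7080, -2.7000, -1.1880)
new velocity v' = (0.1267, -0.0187, 1.4480)
gyro term ω×Iω = (-0.0528, -0.0720, 0.0924)
(τ − ω×Iω)/I = (3.5467, -0.5900, -0.5775)
new body rate ω' = (-0.3163, -1.1472, -1.2462)
2q̇ = q⊗(0,ω) = (1.2000000, 1.1000000, -0.6000000, 0.0000000)
updated quaternion q' = (0.0479, 0.0439, -0.0239, 0.9976)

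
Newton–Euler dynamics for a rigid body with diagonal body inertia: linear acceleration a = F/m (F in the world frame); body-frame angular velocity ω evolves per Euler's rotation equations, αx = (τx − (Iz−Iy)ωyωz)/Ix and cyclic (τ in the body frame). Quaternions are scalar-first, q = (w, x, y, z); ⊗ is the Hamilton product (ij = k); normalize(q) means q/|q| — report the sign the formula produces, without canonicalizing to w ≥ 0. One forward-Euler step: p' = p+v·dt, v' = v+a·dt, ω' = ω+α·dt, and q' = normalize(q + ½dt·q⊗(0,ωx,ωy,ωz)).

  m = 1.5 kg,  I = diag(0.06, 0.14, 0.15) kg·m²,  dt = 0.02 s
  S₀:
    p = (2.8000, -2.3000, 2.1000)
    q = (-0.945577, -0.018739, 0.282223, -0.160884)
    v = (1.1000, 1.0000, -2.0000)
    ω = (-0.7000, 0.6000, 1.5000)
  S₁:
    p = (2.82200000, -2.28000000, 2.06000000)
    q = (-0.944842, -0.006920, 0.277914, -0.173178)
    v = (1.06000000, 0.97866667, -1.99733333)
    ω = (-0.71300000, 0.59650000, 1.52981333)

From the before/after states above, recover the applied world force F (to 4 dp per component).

v₁ − v₀ = (-0.04000000, -0.02133333, 0.00266667)
F = m·Δv/dt = (-3.0000, -1.6000, 0.2000)

F = (-3.0000, -1.6000, 0.2000)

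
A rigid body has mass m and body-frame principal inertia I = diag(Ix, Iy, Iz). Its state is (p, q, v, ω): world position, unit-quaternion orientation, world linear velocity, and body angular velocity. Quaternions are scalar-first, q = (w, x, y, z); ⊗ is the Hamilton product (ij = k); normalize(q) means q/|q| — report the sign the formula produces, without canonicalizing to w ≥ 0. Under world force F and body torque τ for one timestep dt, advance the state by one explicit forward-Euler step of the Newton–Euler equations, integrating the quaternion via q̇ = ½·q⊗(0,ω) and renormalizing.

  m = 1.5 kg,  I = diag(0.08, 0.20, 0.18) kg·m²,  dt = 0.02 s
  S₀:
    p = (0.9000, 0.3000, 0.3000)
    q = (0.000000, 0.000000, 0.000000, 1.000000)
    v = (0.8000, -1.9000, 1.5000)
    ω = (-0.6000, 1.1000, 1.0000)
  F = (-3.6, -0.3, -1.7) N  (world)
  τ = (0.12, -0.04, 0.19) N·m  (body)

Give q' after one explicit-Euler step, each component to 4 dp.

q' = (-0.0100, -0.0110, -0.0060, 0.9999)

Hamilton product q⊗(0,ω) = (-1.0000000, -1.1000000, -0.6000000, 0.0000000)
q' = normalize(q + ½dt·q⊗(0,ω)) = (-0.0100, -0.0110, -0.0060, 0.9999)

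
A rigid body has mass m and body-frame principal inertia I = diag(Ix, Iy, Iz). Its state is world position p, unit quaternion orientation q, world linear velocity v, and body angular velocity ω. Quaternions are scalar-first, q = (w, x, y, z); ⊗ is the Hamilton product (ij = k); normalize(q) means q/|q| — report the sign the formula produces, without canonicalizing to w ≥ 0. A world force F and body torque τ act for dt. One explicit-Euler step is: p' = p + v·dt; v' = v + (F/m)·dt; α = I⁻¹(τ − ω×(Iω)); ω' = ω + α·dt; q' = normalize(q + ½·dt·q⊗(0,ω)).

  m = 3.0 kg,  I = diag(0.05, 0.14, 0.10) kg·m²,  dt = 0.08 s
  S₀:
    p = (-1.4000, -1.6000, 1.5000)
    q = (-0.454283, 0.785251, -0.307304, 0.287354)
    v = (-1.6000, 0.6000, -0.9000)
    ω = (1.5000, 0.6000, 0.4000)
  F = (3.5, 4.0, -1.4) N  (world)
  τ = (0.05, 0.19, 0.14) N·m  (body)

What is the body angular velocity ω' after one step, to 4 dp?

ω' = (1.5954, 0.7257, 0.4472)

gyro term ω×Iω = (-0.0096, -0.0300, 0.0810)
angular accel α = (1.1920, 1.5714, 0.5900)
new body rate ω' = (1.5954, 0.7257, 0.4472)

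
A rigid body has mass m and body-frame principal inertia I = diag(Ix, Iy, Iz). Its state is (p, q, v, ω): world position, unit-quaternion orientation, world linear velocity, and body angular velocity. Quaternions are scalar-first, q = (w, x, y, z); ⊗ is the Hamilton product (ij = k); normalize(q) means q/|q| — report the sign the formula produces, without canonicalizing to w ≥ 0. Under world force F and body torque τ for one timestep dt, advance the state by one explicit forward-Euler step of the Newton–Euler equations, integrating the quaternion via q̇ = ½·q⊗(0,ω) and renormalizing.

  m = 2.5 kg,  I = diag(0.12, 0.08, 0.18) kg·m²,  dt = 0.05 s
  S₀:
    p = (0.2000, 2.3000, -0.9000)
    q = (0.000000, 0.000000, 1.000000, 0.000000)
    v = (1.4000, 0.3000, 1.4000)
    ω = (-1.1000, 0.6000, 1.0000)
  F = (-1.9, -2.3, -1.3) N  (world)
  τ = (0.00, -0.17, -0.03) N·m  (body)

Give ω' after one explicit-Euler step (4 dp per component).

gyro term ω×Iω = (0.0600, 0.0660, 0.0264)
angular accel α = (-0.5000, -2.9500, -0.3133)
new body rate ω' = (-1.1250, 0.4525, 0.9843)

ω' = (-1.1250, 0.4525, 0.9843)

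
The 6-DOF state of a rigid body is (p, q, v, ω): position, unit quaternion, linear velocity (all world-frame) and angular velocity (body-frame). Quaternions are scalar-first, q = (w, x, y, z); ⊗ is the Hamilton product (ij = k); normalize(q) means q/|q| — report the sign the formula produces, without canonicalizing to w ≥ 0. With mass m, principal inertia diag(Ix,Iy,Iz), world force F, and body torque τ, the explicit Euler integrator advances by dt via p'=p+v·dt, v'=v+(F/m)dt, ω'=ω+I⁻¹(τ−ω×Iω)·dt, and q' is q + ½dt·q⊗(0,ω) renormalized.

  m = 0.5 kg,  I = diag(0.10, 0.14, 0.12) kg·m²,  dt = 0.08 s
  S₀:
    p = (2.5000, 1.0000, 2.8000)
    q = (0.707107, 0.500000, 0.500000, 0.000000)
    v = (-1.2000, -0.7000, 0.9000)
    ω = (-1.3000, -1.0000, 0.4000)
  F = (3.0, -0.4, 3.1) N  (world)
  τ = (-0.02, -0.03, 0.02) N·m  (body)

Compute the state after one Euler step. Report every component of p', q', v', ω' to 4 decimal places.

p' = (2.4040, 0.9440, 2.8720)
q' = (0.7514, 0.4702, 0.4627, 0.0173)
v' = (-0.7200, -0.7640, 1.3960)
ω' = (-1.3224, -1.0231, 0.3787)

ω×(Iω) gyroscopic = (0.0080, 0.0104, 0.0520)
α = I⁻¹(τ − ω×Iω) = (-0.2800, -0.2886, -0.2667)
ω + α·dt = (-1.3224, -1.0231, 0.3787)
2q̇ = q⊗(0,ω) = (1.1500000, -0.7192391, -0.9071070, 0.4328428)
updated quaternion q' = (0.7514, 0.4702, 0.4627, 0.0173)
p + v·dt = (2.4040, 0.9440, 2.8720)
v' = v + a·dt = (-0.7200, -0.7640, 1.3960)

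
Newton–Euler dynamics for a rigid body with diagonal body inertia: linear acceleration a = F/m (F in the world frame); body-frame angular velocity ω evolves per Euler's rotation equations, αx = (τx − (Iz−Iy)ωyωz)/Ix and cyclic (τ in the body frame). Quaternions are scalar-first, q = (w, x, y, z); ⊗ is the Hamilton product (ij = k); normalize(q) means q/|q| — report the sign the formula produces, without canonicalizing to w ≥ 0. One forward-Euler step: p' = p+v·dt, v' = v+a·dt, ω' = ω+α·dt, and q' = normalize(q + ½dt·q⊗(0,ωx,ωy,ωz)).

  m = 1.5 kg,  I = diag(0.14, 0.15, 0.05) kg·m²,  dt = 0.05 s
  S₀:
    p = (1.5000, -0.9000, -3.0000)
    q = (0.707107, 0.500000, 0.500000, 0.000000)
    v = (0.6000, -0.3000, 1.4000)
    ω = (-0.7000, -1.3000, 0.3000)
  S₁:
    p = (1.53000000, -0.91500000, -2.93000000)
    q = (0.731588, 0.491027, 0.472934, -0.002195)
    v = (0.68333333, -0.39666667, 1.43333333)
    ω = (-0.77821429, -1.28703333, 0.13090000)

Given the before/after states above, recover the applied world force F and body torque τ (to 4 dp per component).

Δω = ω₁−ω₀ = (-0.07821429, 0.01296667, -0.16910000)
gyro term ω₀×Iω₀ = (0.0390, -0.0189, 0.0091)
I·α + gyro = (-0.1800, 0.0200, -0.1600)
v₁ − v₀ = (0.08333333, -0.09666667, 0.03333333)
m·(v₁−v₀)/dt = (2.5000, -2.9000, 1.0000)

F = (2.5000, -2.9000, 1.0000)
τ = (-0.1800, 0.0200, -0.1600)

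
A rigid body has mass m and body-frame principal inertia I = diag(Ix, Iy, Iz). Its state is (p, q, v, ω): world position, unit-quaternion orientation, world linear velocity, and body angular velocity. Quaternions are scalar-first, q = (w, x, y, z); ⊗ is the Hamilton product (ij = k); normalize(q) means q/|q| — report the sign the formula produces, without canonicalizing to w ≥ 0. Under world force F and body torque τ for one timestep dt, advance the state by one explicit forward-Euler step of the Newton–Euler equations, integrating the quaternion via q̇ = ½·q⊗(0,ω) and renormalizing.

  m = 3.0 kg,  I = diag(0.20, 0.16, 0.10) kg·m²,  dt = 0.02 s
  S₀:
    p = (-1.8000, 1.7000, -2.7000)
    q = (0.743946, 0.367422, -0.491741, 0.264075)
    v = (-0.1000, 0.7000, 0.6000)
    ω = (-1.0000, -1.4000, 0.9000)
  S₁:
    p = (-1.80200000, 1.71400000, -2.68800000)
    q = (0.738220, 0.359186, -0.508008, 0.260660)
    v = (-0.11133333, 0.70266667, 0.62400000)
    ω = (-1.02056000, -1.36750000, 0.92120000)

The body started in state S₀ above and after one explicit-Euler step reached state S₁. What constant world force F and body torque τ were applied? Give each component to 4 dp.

Δω = ω₁−ω₀ = (-0.02056000, 0.03250000, 0.02120000)
gyro term ω₀×Iω₀ = (0.0756, -0.0900, -0.0560)
applied torque τ = (-0.1300, 0.1700, 0.0500)
v₁ − v₀ = (-0.01133333, 0.00266667, 0.02400000)
F = m·Δv/dt = (-1.7000, 0.4000, 3.6000)

F = (-1.7000, 0.4000, 3.6000)
τ = (-0.1300, 0.1700, 0.0500)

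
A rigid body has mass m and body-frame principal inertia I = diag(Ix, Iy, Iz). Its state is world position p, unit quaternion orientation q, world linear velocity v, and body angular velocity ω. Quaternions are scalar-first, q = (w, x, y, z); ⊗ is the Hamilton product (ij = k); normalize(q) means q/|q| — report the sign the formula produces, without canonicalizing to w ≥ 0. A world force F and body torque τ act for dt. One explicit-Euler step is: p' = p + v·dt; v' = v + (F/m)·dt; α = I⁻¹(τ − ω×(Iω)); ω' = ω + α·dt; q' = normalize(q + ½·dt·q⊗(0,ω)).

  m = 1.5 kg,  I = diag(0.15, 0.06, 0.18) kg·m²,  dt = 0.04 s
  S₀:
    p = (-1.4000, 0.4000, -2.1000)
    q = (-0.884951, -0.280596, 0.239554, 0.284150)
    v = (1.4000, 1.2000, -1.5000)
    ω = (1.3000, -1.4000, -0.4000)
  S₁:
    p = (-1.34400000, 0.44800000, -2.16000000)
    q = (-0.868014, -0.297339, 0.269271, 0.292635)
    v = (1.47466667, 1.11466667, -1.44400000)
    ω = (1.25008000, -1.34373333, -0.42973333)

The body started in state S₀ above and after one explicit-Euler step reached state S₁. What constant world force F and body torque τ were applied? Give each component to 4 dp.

velocity change Δv = (0.07466667, -0.08533333, 0.05600000)
F = m·Δv/dt = (2.8000, -3.2000, 2.1000)
rate change Δω = (-0.04992000, 0.05626667, -0.02973333)
applied torque τ = (-0.1200, 0.1000, 0.0300)

F = (2.8000, -3.2000, 2.1000)
τ = (-0.1200, 0.1000, 0.0300)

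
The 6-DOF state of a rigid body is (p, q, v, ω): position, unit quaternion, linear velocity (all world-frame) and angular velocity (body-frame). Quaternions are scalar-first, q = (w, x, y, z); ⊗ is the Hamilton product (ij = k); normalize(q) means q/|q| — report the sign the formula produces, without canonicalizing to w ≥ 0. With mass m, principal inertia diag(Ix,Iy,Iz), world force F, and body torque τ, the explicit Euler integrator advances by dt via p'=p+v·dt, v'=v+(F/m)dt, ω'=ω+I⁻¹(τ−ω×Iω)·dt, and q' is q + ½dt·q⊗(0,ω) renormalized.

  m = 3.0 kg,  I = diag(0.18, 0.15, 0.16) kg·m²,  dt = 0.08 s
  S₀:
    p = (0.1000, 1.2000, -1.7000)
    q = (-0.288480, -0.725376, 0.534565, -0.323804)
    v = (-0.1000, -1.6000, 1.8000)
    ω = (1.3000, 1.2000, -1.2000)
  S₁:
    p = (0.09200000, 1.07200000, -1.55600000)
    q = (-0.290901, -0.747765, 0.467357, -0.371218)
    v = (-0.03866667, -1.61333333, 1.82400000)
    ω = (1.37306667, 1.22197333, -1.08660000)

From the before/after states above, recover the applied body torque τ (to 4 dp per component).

τ = (0.1500, 0.0100, 0.1800)

ω₁ − ω₀ = (0.07306667, 0.02197333, 0.11340000)
precession coupling = (-0.0144, -0.0312, -0.0468)
τ = I·(Δω/dt) + ω₀×(Iω₀) = (0.1500, 0.0100, 0.1800)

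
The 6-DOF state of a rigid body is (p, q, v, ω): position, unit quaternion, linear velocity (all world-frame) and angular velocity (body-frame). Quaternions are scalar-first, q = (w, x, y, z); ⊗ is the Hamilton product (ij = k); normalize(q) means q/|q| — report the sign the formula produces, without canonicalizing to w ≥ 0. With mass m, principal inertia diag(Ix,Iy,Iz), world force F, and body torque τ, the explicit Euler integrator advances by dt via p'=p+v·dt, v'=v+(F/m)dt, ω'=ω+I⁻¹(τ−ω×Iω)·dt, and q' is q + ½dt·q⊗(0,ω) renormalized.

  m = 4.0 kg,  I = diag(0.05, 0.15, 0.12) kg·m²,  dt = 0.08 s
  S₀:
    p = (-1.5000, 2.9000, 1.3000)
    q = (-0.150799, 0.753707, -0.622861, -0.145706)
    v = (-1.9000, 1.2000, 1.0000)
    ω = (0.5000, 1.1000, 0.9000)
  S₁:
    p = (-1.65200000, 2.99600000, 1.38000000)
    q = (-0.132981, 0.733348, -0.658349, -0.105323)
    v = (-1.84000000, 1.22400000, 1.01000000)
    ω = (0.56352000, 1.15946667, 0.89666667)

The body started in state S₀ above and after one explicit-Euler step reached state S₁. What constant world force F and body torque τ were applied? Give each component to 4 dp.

velocity change Δv = (0.06000000, 0.02400000, 0.01000000)
applied force F = (3.0000, 1.2000, 0.5000)
ω₁ − ω₀ = (0.06352000, 0.05946667, -0.00333333)
precession coupling = (-0.0297, -0.0315, 0.0550)
applied torque τ = (0.0100, 0.0800, 0.0500)

F = (3.0000, 1.2000, 0.5000)
τ = (0.0100, 0.0800, 0.0500)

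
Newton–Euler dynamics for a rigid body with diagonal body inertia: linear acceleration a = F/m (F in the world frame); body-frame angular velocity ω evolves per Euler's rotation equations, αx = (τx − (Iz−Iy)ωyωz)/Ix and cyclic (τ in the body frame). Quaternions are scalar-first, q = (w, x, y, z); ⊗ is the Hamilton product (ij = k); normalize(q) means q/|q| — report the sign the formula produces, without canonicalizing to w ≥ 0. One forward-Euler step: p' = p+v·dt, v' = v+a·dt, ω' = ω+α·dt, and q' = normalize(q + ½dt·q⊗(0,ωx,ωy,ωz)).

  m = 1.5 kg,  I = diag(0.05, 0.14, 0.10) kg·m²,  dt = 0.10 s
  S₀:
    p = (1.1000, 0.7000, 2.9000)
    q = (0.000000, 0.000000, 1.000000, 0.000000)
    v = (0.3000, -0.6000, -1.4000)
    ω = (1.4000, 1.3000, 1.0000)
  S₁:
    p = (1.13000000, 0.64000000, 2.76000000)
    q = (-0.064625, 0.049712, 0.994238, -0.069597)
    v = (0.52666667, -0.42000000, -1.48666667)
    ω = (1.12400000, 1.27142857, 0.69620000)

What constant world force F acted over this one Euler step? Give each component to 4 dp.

F = (3.4000, 2.7000, -1.3000)

Δv = v₁−v₀ = (0.22666667, 0.18000000, -0.08666667)
F = m·Δv/dt = (3.4000, 2.7000, -1.3000)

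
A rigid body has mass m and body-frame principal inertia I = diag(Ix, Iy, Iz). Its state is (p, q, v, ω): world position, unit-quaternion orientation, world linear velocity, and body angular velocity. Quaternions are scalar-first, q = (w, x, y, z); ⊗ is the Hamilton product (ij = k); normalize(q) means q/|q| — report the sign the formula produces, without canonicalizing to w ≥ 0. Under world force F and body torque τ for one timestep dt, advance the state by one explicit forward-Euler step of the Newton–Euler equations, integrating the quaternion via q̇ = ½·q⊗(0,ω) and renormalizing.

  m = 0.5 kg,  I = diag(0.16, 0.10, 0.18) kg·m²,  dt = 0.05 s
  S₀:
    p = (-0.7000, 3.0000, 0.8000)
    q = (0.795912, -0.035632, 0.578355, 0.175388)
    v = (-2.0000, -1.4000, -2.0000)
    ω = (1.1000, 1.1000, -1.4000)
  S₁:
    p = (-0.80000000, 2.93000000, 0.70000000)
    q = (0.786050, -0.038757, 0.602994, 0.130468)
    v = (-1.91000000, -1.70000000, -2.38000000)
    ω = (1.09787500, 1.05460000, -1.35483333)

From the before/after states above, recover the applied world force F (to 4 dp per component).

F = (0.9000, -3.0000, -3.8000)

Δv = v₁−v₀ = (0.09000000, -0.30000000, -0.38000000)
applied force F = (0.9000, -3.0000, -3.8000)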